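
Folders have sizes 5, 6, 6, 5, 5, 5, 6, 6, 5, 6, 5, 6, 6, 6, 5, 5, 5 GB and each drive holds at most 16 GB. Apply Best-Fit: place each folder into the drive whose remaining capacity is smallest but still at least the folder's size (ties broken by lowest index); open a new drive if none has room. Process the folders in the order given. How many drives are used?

7

5 GB → drive 1 (remaining 11 GB)
6 GB → drive 1 (remaining 5 GB)
6 GB → drive 2 (remaining 10 GB)
5 GB → drive 1 (remaining 0 GB)
5 GB → drive 2 (remaining 5 GB)
5 GB → drive 2 (remaining 0 GB)
6 GB → drive 3 (remaining 10 GB)
6 GB → drive 3 (remaining 4 GB)
5 GB → drive 4 (remaining 11 GB)
6 GB → drive 4 (remaining 5 GB)
5 GB → drive 4 (remaining 0 GB)
6 GB → drive 5 (remaining 10 GB)
6 GB → drive 5 (remaining 4 GB)
6 GB → drive 6 (remaining 10 GB)
5 GB → drive 6 (remaining 5 GB)
5 GB → drive 6 (remaining 0 GB)
5 GB → drive 7 (remaining 11 GB)
Final drives: [5,6,5] [6,5,5] [6,6] [5,6,5] [6,6] [6,5,5] [5].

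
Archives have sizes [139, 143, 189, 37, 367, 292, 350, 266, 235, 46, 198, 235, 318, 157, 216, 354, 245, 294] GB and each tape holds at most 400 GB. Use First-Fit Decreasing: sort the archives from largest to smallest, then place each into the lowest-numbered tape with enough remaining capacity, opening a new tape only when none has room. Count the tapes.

12

Sorted descending: 367, 354, 350, 318, 294, 292, 266, 245, 235, 235, 216, 198, 189, 157, 143, 139, 46, 37.
tape 1: place 367 GB, 33 GB left
tape 2: place 354 GB, 46 GB left
tape 3: place 350 GB, 50 GB left
tape 4: place 318 GB, 82 GB left
tape 5: place 294 GB, 106 GB left
tape 6: place 292 GB, 108 GB left
tape 7: place 266 GB, 134 GB left
tape 8: place 245 GB, 155 GB left
tape 9: place 235 GB, 165 GB left
tape 10: place 235 GB, 165 GB left
tape 11: place 216 GB, 184 GB left
tape 12: place 198 GB, 202 GB left
tape 12: place 189 GB, 13 GB left
tape 9: place 157 GB, 8 GB left
tape 8: place 143 GB, 12 GB left
tape 10: place 139 GB, 26 GB left
tape 2: place 46 GB, 0 GB left
tape 3: place 37 GB, 13 GB left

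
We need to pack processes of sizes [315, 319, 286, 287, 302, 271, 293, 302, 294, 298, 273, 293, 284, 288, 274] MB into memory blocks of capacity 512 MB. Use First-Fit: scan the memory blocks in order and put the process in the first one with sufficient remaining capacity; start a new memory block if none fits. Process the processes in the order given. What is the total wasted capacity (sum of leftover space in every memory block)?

3301

Put 315 MB in memory block 1; 197 MB remain.
Put 319 MB in memory block 2; 193 MB remain.
Put 286 MB in memory block 3; 226 MB remain.
Put 287 MB in memory block 4; 225 MB remain.
Put 302 MB in memory block 5; 210 MB remain.
Put 271 MB in memory block 6; 241 MB remain.
Put 293 MB in memory block 7; 219 MB remain.
Put 302 MB in memory block 8; 210 MB remain.
Put 294 MB in memory block 9; 218 MB remain.
Put 298 MB in memory block 10; 214 MB remain.
Put 273 MB in memory block 11; 239 MB remain.
Put 293 MB in memory block 12; 219 MB remain.
Put 284 MB in memory block 13; 228 MB remain.
Put 288 MB in memory block 14; 224 MB remain.
Put 274 MB in memory block 15; 238 MB remain.
15 memory blocks × 512 MB = 7680 MB; used 4379 MB; unused 3301 MB.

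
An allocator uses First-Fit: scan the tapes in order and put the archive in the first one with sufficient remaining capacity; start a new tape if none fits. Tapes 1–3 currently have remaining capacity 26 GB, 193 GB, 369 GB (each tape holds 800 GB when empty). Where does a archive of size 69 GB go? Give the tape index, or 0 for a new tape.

Tapes with room: tape 2 (193 GB), tape 3 (369 GB).
The first with room is tape 2.

2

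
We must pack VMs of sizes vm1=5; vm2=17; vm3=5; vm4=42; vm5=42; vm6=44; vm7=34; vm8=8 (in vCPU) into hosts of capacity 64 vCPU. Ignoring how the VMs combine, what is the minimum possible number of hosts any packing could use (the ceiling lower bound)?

4

Total size = 5 + 17 + 5 + 42 + 42 + 44 + 34 + 8 = 197 vCPU.
⌈197 / 64⌉ = 4.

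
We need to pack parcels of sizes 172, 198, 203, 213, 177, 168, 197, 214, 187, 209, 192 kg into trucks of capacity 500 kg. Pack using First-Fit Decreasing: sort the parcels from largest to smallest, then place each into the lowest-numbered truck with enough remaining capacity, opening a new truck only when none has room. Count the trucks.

6

Sorted descending: 214, 213, 209, 203, 198, 197, 192, 187, 177, 172, 168.
Put 214 kg in truck 1; 286 kg remain.
Put 213 kg in truck 1; 73 kg remain.
Put 209 kg in truck 2; 291 kg remain.
Put 203 kg in truck 2; 88 kg remain.
Put 198 kg in truck 3; 302 kg remain.
Put 197 kg in truck 3; 105 kg remain.
Put 192 kg in truck 4; 308 kg remain.
Put 187 kg in truck 4; 121 kg remain.
Put 177 kg in truck 5; 323 kg remain.
Put 172 kg in truck 5; 151 kg remain.
Put 168 kg in truck 6; 332 kg remain.
Final trucks: [214,213] [209,203] [198,197] [192,187] [177,172] [168].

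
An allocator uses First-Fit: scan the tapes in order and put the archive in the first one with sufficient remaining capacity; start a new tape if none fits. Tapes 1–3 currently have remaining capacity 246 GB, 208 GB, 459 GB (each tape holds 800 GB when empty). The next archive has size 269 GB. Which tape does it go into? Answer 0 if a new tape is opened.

3

Tapes with room: tape 3 (459 GB).
The first with room is tape 3.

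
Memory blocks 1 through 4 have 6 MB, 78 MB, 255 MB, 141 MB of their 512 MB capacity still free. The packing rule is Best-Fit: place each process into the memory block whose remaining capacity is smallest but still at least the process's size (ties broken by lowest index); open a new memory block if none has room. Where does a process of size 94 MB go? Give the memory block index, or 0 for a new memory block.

4

Memory blocks with room: memory block 3 (255 MB), memory block 4 (141 MB).
Tightest fit is memory block 4 with 141 MB free.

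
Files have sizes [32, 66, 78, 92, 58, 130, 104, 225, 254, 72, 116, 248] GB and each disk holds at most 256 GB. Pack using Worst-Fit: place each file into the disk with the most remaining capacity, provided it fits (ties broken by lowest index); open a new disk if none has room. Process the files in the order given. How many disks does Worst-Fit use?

7

Put 32 GB in disk 1; 224 GB remain.
Put 66 GB in disk 1; 158 GB remain.
Put 78 GB in disk 1; 80 GB remain.
Put 92 GB in disk 2; 164 GB remain.
Put 58 GB in disk 2; 106 GB remain.
Put 130 GB in disk 3; 126 GB remain.
Put 104 GB in disk 3; 22 GB remain.
Put 225 GB in disk 4; 31 GB remain.
Put 254 GB in disk 5; 2 GB remain.
Put 72 GB in disk 2; 34 GB remain.
Put 116 GB in disk 6; 140 GB remain.
Put 248 GB in disk 7; 8 GB remain.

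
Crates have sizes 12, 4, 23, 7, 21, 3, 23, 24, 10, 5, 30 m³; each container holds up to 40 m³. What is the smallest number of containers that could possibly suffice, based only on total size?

5 containers

Total size = 12 + 4 + 23 + 7 + 21 + 3 + 23 + 24 + 10 + 5 + 30 = 162 m³.
⌈162 / 40⌉ = 5.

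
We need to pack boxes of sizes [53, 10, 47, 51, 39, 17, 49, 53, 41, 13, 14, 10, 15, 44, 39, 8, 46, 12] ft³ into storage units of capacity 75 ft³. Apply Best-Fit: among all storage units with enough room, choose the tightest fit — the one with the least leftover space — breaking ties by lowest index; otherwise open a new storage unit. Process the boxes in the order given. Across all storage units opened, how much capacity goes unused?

Put 53 ft³ in storage unit 1; 22 ft³ remain.
Put 10 ft³ in storage unit 1; 12 ft³ remain.
Put 47 ft³ in storage unit 2; 28 ft³ remain.
Put 51 ft³ in storage unit 3; 24 ft³ remain.
Put 39 ft³ in storage unit 4; 36 ft³ remain.
Put 17 ft³ in storage unit 3; 7 ft³ remain.
Put 49 ft³ in storage unit 5; 26 ft³ remain.
Put 53 ft³ in storage unit 6; 22 ft³ remain.
Put 41 ft³ in storage unit 7; 34 ft³ remain.
Put 13 ft³ in storage unit 6; 9 ft³ remain.
Put 14 ft³ in storage unit 5; 12 ft³ remain.
Put 10 ft³ in storage unit 1; 2 ft³ remain.
Put 15 ft³ in storage unit 2; 13 ft³ remain.
Put 44 ft³ in storage unit 8; 31 ft³ remain.
Put 39 ft³ in storage unit 9; 36 ft³ remain.
Put 8 ft³ in storage unit 6; 1 ft³ remain.
Put 46 ft³ in storage unit 10; 29 ft³ remain.
Put 12 ft³ in storage unit 5; 0 ft³ remain.
10 storage units × 75 ft³ = 750 ft³; used 561 ft³; unused 189 ft³.

189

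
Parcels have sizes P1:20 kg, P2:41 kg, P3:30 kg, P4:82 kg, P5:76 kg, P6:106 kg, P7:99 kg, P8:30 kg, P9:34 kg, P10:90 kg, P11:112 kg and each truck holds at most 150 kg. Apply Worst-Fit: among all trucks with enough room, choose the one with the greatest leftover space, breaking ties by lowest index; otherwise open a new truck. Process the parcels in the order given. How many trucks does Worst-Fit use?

truck 1: place P1 (20 kg), 130 kg left
truck 1: place P2 (41 kg), 89 kg left
truck 1: place P3 (30 kg), 59 kg left
truck 2: place P4 (82 kg), 68 kg left
truck 3: place P5 (76 kg), 74 kg left
truck 4: place P6 (106 kg), 44 kg left
truck 5: place P7 (99 kg), 51 kg left
truck 3: place P8 (30 kg), 44 kg left
truck 2: place P9 (34 kg), 34 kg left
truck 6: place P10 (90 kg), 60 kg left
truck 7: place P11 (112 kg), 38 kg left

7 trucks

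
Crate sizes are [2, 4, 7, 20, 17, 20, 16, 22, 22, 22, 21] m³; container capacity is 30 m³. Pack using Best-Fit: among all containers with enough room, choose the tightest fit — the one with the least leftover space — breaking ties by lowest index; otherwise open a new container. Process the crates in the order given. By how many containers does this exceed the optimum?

0

Best-Fit: [2,4,7,17] [20] [20] [16] [22] [22] [22] [21] → 8 containers.
8 crates exceed 15 m³ (half the capacity), and no two of those can share a container, so at least 8 containers are needed.
So 8 is already optimal.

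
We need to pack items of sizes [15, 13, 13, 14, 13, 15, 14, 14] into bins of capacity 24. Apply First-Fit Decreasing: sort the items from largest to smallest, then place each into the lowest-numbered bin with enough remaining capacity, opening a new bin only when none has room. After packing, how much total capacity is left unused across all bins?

Sorted descending: 15, 15, 14, 14, 14, 13, 13, 13.
15 → bin 1 (remaining 9)
15 → bin 2 (remaining 9)
14 → bin 3 (remaining 10)
14 → bin 4 (remaining 10)
14 → bin 5 (remaining 10)
13 → bin 6 (remaining 11)
13 → bin 7 (remaining 11)
13 → bin 8 (remaining 11)
8 bins × 24 = 192; used 111; unused 81.

81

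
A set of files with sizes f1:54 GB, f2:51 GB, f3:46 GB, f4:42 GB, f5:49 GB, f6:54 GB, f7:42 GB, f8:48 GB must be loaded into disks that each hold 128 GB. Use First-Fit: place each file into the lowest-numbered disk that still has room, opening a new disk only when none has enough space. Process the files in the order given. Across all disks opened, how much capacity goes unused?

Put f1 (54 GB) in disk 1; 74 GB remain.
Put f2 (51 GB) in disk 1; 23 GB remain.
Put f3 (46 GB) in disk 2; 82 GB remain.
Put f4 (42 GB) in disk 2; 40 GB remain.
Put f5 (49 GB) in disk 3; 79 GB remain.
Put f6 (54 GB) in disk 3; 25 GB remain.
Put f7 (42 GB) in disk 4; 86 GB remain.
Put f8 (48 GB) in disk 4; 38 GB remain.
4 disks × 128 GB = 512 GB; used 386 GB; unused 126 GB.

126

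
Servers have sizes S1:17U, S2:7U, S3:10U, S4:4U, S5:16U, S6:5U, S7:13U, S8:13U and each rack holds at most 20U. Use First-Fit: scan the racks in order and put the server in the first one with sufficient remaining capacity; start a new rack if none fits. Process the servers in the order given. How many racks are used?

Put S1 (17U) in rack 1; 3U remain.
Put S2 (7U) in rack 2; 13U remain.
Put S3 (10U) in rack 2; 3U remain.
Put S4 (4U) in rack 3; 16U remain.
Put S5 (16U) in rack 3; 0U remain.
Put S6 (5U) in rack 4; 15U remain.
Put S7 (13U) in rack 4; 2U remain.
Put S8 (13U) in rack 5; 7U remain.

5 racks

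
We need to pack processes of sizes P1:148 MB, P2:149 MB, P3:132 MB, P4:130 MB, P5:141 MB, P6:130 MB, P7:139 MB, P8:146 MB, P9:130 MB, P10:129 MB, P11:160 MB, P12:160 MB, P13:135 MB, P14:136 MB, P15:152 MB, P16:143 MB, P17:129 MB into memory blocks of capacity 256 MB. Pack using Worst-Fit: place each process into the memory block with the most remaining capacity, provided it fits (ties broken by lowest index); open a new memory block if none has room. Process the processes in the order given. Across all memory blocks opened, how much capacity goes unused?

1963

memory block 1: place P1 (148 MB), 108 MB left
memory block 2: place P2 (149 MB), 107 MB left
memory block 3: place P3 (132 MB), 124 MB left
memory block 4: place P4 (130 MB), 126 MB left
memory block 5: place P5 (141 MB), 115 MB left
memory block 6: place P6 (130 MB), 126 MB left
memory block 7: place P7 (139 MB), 117 MB left
memory block 8: place P8 (146 MB), 110 MB left
memory block 9: place P9 (130 MB), 126 MB left
memory block 10: place P10 (129 MB), 127 MB left
memory block 11: place P11 (160 MB), 96 MB left
memory block 12: place P12 (160 MB), 96 MB left
memory block 13: place P13 (135 MB), 121 MB left
memory block 14: place P14 (136 MB), 120 MB left
memory block 15: place P15 (152 MB), 104 MB left
memory block 16: place P16 (143 MB), 113 MB left
memory block 17: place P17 (129 MB), 127 MB left
17 memory blocks × 256 MB = 4352 MB; used 2389 MB; unused 1963 MB.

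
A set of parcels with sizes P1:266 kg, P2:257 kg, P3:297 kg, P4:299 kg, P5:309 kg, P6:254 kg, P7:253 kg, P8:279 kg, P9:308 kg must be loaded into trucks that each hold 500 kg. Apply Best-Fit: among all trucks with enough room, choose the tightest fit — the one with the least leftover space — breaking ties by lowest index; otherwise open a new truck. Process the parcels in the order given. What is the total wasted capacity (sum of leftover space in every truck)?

P1 (266 kg) → truck 1 (remaining 234 kg)
P2 (257 kg) → truck 2 (remaining 243 kg)
P3 (297 kg) → truck 3 (remaining 203 kg)
P4 (299 kg) → truck 4 (remaining 201 kg)
P5 (309 kg) → truck 5 (remaining 191 kg)
P6 (254 kg) → truck 6 (remaining 246 kg)
P7 (253 kg) → truck 7 (remaining 247 kg)
P8 (279 kg) → truck 8 (remaining 221 kg)
P9 (308 kg) → truck 9 (remaining 192 kg)
9 trucks × 500 kg = 4500 kg; used 2522 kg; unused 1978 kg.

1978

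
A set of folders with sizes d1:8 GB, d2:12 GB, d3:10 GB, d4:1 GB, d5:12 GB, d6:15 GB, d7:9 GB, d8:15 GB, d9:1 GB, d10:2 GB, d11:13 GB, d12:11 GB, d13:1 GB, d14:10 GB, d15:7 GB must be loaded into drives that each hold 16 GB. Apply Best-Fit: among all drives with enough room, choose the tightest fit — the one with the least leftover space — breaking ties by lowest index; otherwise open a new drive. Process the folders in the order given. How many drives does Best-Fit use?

drive 1: place d1 (8 GB), 8 GB left
drive 2: place d2 (12 GB), 4 GB left
drive 3: place d3 (10 GB), 6 GB left
drive 2: place d4 (1 GB), 3 GB left
drive 4: place d5 (12 GB), 4 GB left
drive 5: place d6 (15 GB), 1 GB left
drive 6: place d7 (9 GB), 7 GB left
drive 7: place d8 (15 GB), 1 GB left
drive 5: place d9 (1 GB), 0 GB left
drive 2: place d10 (2 GB), 1 GB left
drive 8: place d11 (13 GB), 3 GB left
drive 9: place d12 (11 GB), 5 GB left
drive 2: place d13 (1 GB), 0 GB left
drive 10: place d14 (10 GB), 6 GB left
drive 6: place d15 (7 GB), 0 GB left

10 drives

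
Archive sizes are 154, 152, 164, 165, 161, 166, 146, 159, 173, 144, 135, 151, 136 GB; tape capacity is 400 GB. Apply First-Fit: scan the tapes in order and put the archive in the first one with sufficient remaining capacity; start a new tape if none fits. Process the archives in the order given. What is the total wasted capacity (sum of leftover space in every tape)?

Put 154 GB in tape 1; 246 GB remain.
Put 152 GB in tape 1; 94 GB remain.
Put 164 GB in tape 2; 236 GB remain.
Put 165 GB in tape 2; 71 GB remain.
Put 161 GB in tape 3; 239 GB remain.
Put 166 GB in tape 3; 73 GB remain.
Put 146 GB in tape 4; 254 GB remain.
Put 159 GB in tape 4; 95 GB remain.
Put 173 GB in tape 5; 227 GB remain.
Put 144 GB in tape 5; 83 GB remain.
Put 135 GB in tape 6; 265 GB remain.
Put 151 GB in tape 6; 114 GB remain.
Put 136 GB in tape 7; 264 GB remain.
7 tapes × 400 GB = 2800 GB; used 2006 GB; unused 794 GB.

794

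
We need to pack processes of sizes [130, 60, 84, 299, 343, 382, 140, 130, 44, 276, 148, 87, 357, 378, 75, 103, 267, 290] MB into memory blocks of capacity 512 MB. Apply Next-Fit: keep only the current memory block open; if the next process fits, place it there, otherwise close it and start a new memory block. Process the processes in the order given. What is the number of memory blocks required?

10 memory blocks

Put 130 MB in memory block 1; 382 MB remain.
Put 60 MB in memory block 1; 322 MB remain.
Put 84 MB in memory block 1; 238 MB remain.
Put 299 MB in memory block 2; 213 MB remain.
Put 343 MB in memory block 3; 169 MB remain.
Put 382 MB in memory block 4; 130 MB remain.
Put 140 MB in memory block 5; 372 MB remain.
Put 130 MB in memory block 5; 242 MB remain.
Put 44 MB in memory block 5; 198 MB remain.
Put 276 MB in memory block 6; 236 MB remain.
Put 148 MB in memory block 6; 88 MB remain.
Put 87 MB in memory block 6; 1 MB remain.
Put 357 MB in memory block 7; 155 MB remain.
Put 378 MB in memory block 8; 134 MB remain.
Put 75 MB in memory block 8; 59 MB remain.
Put 103 MB in memory block 9; 409 MB remain.
Put 267 MB in memory block 9; 142 MB remain.
Put 290 MB in memory block 10; 222 MB remain.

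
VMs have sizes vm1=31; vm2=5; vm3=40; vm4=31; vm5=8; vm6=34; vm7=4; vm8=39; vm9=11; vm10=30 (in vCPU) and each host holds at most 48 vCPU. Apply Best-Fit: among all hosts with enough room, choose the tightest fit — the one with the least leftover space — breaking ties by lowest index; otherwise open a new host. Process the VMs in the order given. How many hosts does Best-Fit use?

6

vm1 (31 vCPU) → host 1 (remaining 17 vCPU)
vm2 (5 vCPU) → host 1 (remaining 12 vCPU)
vm3 (40 vCPU) → host 2 (remaining 8 vCPU)
vm4 (31 vCPU) → host 3 (remaining 17 vCPU)
vm5 (8 vCPU) → host 2 (remaining 0 vCPU)
vm6 (34 vCPU) → host 4 (remaining 14 vCPU)
vm7 (4 vCPU) → host 1 (remaining 8 vCPU)
vm8 (39 vCPU) → host 5 (remaining 9 vCPU)
vm9 (11 vCPU) → host 4 (remaining 3 vCPU)
vm10 (30 vCPU) → host 6 (remaining 18 vCPU)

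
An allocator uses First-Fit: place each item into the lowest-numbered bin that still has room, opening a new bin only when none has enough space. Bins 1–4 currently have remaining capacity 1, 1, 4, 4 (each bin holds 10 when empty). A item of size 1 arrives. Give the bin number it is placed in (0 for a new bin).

Bins with room: bin 1 (1), bin 2 (1), bin 3 (4), bin 4 (4).
The first with room is bin 1.

1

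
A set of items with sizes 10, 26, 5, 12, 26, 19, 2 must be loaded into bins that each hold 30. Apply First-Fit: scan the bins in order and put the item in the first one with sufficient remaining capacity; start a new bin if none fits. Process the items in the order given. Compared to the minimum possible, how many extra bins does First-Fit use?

0

First-Fit: [10,5,12,2] [26] [26] [19] → 4 bins.
Total size 100; any packing needs at least ⌈100/30⌉ = 4 bins.
So 4 is already optimal.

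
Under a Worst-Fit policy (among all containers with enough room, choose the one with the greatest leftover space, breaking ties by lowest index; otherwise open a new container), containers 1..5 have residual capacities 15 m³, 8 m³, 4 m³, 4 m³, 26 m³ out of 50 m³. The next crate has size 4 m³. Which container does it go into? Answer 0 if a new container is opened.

5

Containers with room: container 1 (15 m³), container 2 (8 m³), container 3 (4 m³), container 4 (4 m³), container 5 (26 m³).
Most room is container 5 with 26 m³ free.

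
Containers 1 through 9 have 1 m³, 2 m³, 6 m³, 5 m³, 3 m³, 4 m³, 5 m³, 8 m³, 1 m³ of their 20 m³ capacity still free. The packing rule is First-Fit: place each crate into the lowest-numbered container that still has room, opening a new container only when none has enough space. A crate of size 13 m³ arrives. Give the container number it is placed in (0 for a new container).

No container has ≥ 13 m³ free, so a new container is opened.

0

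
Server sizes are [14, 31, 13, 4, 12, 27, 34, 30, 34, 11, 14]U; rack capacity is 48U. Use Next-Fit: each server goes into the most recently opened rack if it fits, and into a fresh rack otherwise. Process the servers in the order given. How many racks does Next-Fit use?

7 racks

rack 1: place 14U, 34U left
rack 1: place 31U, 3U left
rack 2: place 13U, 35U left
rack 2: place 4U, 31U left
rack 2: place 12U, 19U left
rack 3: place 27U, 21U left
rack 4: place 34U, 14U left
rack 5: place 30U, 18U left
rack 6: place 34U, 14U left
rack 6: place 11U, 3U left
rack 7: place 14U, 34U left
Final racks: [14,31] [13,4,12] [27] [34] [30] [34,11] [14].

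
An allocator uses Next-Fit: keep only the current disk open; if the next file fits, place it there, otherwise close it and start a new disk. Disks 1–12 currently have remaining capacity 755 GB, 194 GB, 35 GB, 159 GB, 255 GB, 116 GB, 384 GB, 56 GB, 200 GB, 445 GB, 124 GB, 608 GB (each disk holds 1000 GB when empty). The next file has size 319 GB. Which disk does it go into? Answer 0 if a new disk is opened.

12

Next-Fit only looks at disk 12, which has 608 GB free.
319 GB fits there.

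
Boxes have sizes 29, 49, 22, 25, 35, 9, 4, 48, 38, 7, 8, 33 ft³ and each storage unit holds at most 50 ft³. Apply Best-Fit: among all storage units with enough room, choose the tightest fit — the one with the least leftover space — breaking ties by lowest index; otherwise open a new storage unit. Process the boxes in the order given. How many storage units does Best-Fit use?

7

29 ft³ → storage unit 1 (remaining 21 ft³)
49 ft³ → storage unit 2 (remaining 1 ft³)
22 ft³ → storage unit 3 (remaining 28 ft³)
25 ft³ → storage unit 3 (remaining 3 ft³)
35 ft³ → storage unit 4 (remaining 15 ft³)
9 ft³ → storage unit 4 (remaining 6 ft³)
4 ft³ → storage unit 4 (remaining 2 ft³)
48 ft³ → storage unit 5 (remaining 2 ft³)
38 ft³ → storage unit 6 (remaining 12 ft³)
7 ft³ → storage unit 6 (remaining 5 ft³)
8 ft³ → storage unit 1 (remaining 13 ft³)
33 ft³ → storage unit 7 (remaining 17 ft³)
Final storage units: [29,8] [49] [22,25] [35,9,4] [48] [38,7] [33].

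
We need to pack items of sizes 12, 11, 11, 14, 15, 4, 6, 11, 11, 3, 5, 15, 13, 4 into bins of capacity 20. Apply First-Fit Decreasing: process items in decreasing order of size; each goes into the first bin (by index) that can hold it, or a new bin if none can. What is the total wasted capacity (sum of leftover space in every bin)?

45

Sorted descending: 15, 15, 14, 13, 12, 11, 11, 11, 11, 6, 5, 4, 4, 3.
bin 1: place 15, 5 left
bin 2: place 15, 5 left
bin 3: place 14, 6 left
bin 4: place 13, 7 left
bin 5: place 12, 8 left
bin 6: place 11, 9 left
bin 7: place 11, 9 left
bin 8: place 11, 9 left
bin 9: place 11, 9 left
bin 3: place 6, 0 left
bin 1: place 5, 0 left
bin 2: place 4, 1 left
bin 4: place 4, 3 left
bin 4: place 3, 0 left
9 bins × 20 = 180; used 135; unused 45.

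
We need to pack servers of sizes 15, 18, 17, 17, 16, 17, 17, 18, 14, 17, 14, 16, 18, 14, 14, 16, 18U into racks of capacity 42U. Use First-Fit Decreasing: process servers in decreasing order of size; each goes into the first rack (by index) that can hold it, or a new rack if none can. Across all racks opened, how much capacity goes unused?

Sorted descending: 18, 18, 18, 18, 17, 17, 17, 17, 17, 16, 16, 16, 15, 14, 14, 14, 14.
rack 1: place 18U, 24U left
rack 1: place 18U, 6U left
rack 2: place 18U, 24U left
rack 2: place 18U, 6U left
rack 3: place 17U, 25U left
rack 3: place 17U, 8U left
rack 4: place 17U, 25U left
rack 4: place 17U, 8U left
rack 5: place 17U, 25U left
rack 5: place 16U, 9U left
rack 6: place 16U, 26U left
rack 6: place 16U, 10U left
rack 7: place 15U, 27U left
rack 7: place 14U, 13U left
rack 8: place 14U, 28U left
rack 8: place 14U, 14U left
rack 8: place 14U, 0U left
8 racks × 42U = 336U; used 276U; unused 60U.

60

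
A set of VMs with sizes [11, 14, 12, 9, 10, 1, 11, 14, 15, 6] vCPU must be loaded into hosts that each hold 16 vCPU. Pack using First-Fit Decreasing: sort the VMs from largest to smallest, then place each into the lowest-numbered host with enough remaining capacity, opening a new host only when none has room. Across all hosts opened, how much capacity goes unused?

25

Sorted descending: 15, 14, 14, 12, 11, 11, 10, 9, 6, 1.
15 vCPU → host 1 (remaining 1 vCPU)
14 vCPU → host 2 (remaining 2 vCPU)
14 vCPU → host 3 (remaining 2 vCPU)
12 vCPU → host 4 (remaining 4 vCPU)
11 vCPU → host 5 (remaining 5 vCPU)
11 vCPU → host 6 (remaining 5 vCPU)
10 vCPU → host 7 (remaining 6 vCPU)
9 vCPU → host 8 (remaining 7 vCPU)
6 vCPU → host 7 (remaining 0 vCPU)
1 vCPU → host 1 (remaining 0 vCPU)
8 hosts × 16 vCPU = 128 vCPU; used 103 vCPU; unused 25 vCPU.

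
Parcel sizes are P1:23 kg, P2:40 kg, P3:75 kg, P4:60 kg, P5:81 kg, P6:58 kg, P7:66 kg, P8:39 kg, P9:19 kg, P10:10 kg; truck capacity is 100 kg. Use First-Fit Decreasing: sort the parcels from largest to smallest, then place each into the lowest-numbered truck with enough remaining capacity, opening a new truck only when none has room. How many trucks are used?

5

Sorted descending: 81, 75, 66, 60, 58, 40, 39, 23, 19, 10.
truck 1: place 81 kg, 19 kg left
truck 2: place 75 kg, 25 kg left
truck 3: place 66 kg, 34 kg left
truck 4: place 60 kg, 40 kg left
truck 5: place 58 kg, 42 kg left
truck 4: place 40 kg, 0 kg left
truck 5: place 39 kg, 3 kg left
truck 2: place 23 kg, 2 kg left
truck 1: place 19 kg, 0 kg left
truck 3: place 10 kg, 24 kg left
Final trucks: [81,19] [75,23] [66,10] [60,40] [58,39].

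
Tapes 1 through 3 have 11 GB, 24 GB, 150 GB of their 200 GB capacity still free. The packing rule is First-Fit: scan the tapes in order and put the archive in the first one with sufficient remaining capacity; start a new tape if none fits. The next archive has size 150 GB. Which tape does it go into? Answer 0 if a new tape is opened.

3

Tapes with room: tape 3 (150 GB).
The first with room is tape 3.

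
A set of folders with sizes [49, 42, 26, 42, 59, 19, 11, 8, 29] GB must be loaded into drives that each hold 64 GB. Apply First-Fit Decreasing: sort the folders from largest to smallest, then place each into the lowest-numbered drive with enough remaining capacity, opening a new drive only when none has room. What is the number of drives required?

5 drives

Sorted descending: 59, 49, 42, 42, 29, 26, 19, 11, 8.
59 GB → drive 1 (remaining 5 GB)
49 GB → drive 2 (remaining 15 GB)
42 GB → drive 3 (remaining 22 GB)
42 GB → drive 4 (remaining 22 GB)
29 GB → drive 5 (remaining 35 GB)
26 GB → drive 5 (remaining 9 GB)
19 GB → drive 3 (remaining 3 GB)
11 GB → drive 2 (remaining 4 GB)
8 GB → drive 4 (remaining 14 GB)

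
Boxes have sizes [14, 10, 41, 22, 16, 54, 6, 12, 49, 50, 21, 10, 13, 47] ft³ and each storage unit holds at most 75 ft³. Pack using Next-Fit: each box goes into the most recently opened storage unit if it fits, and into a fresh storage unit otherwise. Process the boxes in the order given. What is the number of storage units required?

Put 14 ft³ in storage unit 1; 61 ft³ remain.
Put 10 ft³ in storage unit 1; 51 ft³ remain.
Put 41 ft³ in storage unit 1; 10 ft³ remain.
Put 22 ft³ in storage unit 2; 53 ft³ remain.
Put 16 ft³ in storage unit 2; 37 ft³ remain.
Put 54 ft³ in storage unit 3; 21 ft³ remain.
Put 6 ft³ in storage unit 3; 15 ft³ remain.
Put 12 ft³ in storage unit 3; 3 ft³ remain.
Put 49 ft³ in storage unit 4; 26 ft³ remain.
Put 50 ft³ in storage unit 5; 25 ft³ remain.
Put 21 ft³ in storage unit 5; 4 ft³ remain.
Put 10 ft³ in storage unit 6; 65 ft³ remain.
Put 13 ft³ in storage unit 6; 52 ft³ remain.
Put 47 ft³ in storage unit 6; 5 ft³ remain.
Final storage units: [14,10,41] [22,16] [54,6,12] [49] [50,21] [10,13,47].

6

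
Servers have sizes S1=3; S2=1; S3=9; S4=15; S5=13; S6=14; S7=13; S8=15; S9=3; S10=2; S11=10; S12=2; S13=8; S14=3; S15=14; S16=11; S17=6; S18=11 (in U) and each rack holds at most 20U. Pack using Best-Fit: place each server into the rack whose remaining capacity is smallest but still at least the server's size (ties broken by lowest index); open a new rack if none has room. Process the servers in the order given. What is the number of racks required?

Put S1 (3U) in rack 1; 17U remain.
Put S2 (1U) in rack 1; 16U remain.
Put S3 (9U) in rack 1; 7U remain.
Put S4 (15U) in rack 2; 5U remain.
Put S5 (13U) in rack 3; 7U remain.
Put S6 (14U) in rack 4; 6U remain.
Put S7 (13U) in rack 5; 7U remain.
Put S8 (15U) in rack 6; 5U remain.
Put S9 (3U) in rack 2; 2U remain.
Put S10 (2U) in rack 2; 0U remain.
Put S11 (10U) in rack 7; 10U remain.
Put S12 (2U) in rack 6; 3U remain.
Put S13 (8U) in rack 7; 2U remain.
Put S14 (3U) in rack 6; 0U remain.
Put S15 (14U) in rack 8; 6U remain.
Put S16 (11U) in rack 9; 9U remain.
Put S17 (6U) in rack 4; 0U remain.
Put S18 (11U) in rack 10; 9U remain.

10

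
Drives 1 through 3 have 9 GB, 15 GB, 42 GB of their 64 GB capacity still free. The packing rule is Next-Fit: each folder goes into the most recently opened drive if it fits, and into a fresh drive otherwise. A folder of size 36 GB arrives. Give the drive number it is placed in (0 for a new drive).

Next-Fit only looks at drive 3, which has 42 GB free.
36 GB fits there.

3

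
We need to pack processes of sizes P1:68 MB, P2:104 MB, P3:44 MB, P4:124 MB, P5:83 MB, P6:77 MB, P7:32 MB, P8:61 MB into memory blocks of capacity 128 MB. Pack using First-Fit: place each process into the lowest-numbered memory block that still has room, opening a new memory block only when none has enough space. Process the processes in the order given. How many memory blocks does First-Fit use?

P1 (68 MB) → memory block 1 (remaining 60 MB)
P2 (104 MB) → memory block 2 (remaining 24 MB)
P3 (44 MB) → memory block 1 (remaining 16 MB)
P4 (124 MB) → memory block 3 (remaining 4 MB)
P5 (83 MB) → memory block 4 (remaining 45 MB)
P6 (77 MB) → memory block 5 (remaining 51 MB)
P7 (32 MB) → memory block 4 (remaining 13 MB)
P8 (61 MB) → memory block 6 (remaining 67 MB)

6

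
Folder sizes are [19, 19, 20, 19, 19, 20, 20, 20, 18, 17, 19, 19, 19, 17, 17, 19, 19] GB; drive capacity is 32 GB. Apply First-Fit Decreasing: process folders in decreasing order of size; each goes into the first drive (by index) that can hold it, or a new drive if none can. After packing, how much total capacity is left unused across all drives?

224

Sorted descending: 20, 20, 20, 20, 19, 19, 19, 19, 19, 19, 19, 19, 19, 18, 17, 17, 17.
Put 20 GB in drive 1; 12 GB remain.
Put 20 GB in drive 2; 12 GB remain.
Put 20 GB in drive 3; 12 GB remain.
Put 20 GB in drive 4; 12 GB remain.
Put 19 GB in drive 5; 13 GB remain.
Put 19 GB in drive 6; 13 GB remain.
Put 19 GB in drive 7; 13 GB remain.
Put 19 GB in drive 8; 13 GB remain.
Put 19 GB in drive 9; 13 GB remain.
Put 19 GB in drive 10; 13 GB remain.
Put 19 GB in drive 11; 13 GB remain.
Put 19 GB in drive 12; 13 GB remain.
Put 19 GB in drive 13; 13 GB remain.
Put 18 GB in drive 14; 14 GB remain.
Put 17 GB in drive 15; 15 GB remain.
Put 17 GB in drive 16; 15 GB remain.
Put 17 GB in drive 17; 15 GB remain.
17 drives × 32 GB = 544 GB; used 320 GB; unused 224 GB.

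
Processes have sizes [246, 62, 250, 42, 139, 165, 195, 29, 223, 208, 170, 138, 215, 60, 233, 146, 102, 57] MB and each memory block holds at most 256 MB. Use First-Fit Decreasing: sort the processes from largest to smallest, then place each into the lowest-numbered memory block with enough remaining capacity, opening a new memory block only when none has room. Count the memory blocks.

12

Sorted descending: 250, 246, 233, 223, 215, 208, 195, 170, 165, 146, 139, 138, 102, 62, 60, 57, 42, 29.
memory block 1: place 250 MB, 6 MB left
memory block 2: place 246 MB, 10 MB left
memory block 3: place 233 MB, 23 MB left
memory block 4: place 223 MB, 33 MB left
memory block 5: place 215 MB, 41 MB left
memory block 6: place 208 MB, 48 MB left
memory block 7: place 195 MB, 61 MB left
memory block 8: place 170 MB, 86 MB left
memory block 9: place 165 MB, 91 MB left
memory block 10: place 146 MB, 110 MB left
memory block 11: place 139 MB, 117 MB left
memory block 12: place 138 MB, 118 MB left
memory block 10: place 102 MB, 8 MB left
memory block 8: place 62 MB, 24 MB left
memory block 7: place 60 MB, 1 MB left
memory block 9: place 57 MB, 34 MB left
memory block 6: place 42 MB, 6 MB left
memory block 4: place 29 MB, 4 MB left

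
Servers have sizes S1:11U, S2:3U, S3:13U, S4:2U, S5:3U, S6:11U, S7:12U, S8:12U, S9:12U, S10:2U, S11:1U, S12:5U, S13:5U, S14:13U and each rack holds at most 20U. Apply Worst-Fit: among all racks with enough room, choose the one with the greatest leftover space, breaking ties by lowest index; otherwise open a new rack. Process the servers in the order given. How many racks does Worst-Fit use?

S1 (11U) → rack 1 (remaining 9U)
S2 (3U) → rack 1 (remaining 6U)
S3 (13U) → rack 2 (remaining 7U)
S4 (2U) → rack 2 (remaining 5U)
S5 (3U) → rack 1 (remaining 3U)
S6 (11U) → rack 3 (remaining 9U)
S7 (12U) → rack 4 (remaining 8U)
S8 (12U) → rack 5 (remaining 8U)
S9 (12U) → rack 6 (remaining 8U)
S10 (2U) → rack 3 (remaining 7U)
S11 (1U) → rack 4 (remaining 7U)
S12 (5U) → rack 5 (remaining 3U)
S13 (5U) → rack 6 (remaining 3U)
S14 (13U) → rack 7 (remaining 7U)

7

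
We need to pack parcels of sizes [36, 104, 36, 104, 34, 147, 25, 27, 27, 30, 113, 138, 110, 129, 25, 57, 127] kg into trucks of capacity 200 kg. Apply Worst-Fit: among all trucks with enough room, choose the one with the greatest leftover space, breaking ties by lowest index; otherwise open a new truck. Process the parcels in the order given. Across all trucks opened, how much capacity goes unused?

331

36 kg → truck 1 (remaining 164 kg)
104 kg → truck 1 (remaining 60 kg)
36 kg → truck 1 (remaining 24 kg)
104 kg → truck 2 (remaining 96 kg)
34 kg → truck 2 (remaining 62 kg)
147 kg → truck 3 (remaining 53 kg)
25 kg → truck 2 (remaining 37 kg)
27 kg → truck 3 (remaining 26 kg)
27 kg → truck 2 (remaining 10 kg)
30 kg → truck 4 (remaining 170 kg)
113 kg → truck 4 (remaining 57 kg)
138 kg → truck 5 (remaining 62 kg)
110 kg → truck 6 (remaining 90 kg)
129 kg → truck 7 (remaining 71 kg)
25 kg → truck 6 (remaining 65 kg)
57 kg → truck 7 (remaining 14 kg)
127 kg → truck 8 (remaining 73 kg)
8 trucks × 200 kg = 1600 kg; used 1269 kg; unused 331 kg.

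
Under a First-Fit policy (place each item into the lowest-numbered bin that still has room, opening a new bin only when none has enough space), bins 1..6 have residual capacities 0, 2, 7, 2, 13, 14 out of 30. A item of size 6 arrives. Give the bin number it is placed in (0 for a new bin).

Bins with room: bin 3 (7), bin 5 (13), bin 6 (14).
The first with room is bin 3.

3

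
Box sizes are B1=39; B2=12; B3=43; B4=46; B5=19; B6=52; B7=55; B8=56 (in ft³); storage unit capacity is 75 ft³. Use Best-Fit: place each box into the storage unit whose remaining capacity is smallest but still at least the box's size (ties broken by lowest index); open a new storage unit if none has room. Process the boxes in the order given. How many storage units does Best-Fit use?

storage unit 1: place B1 (39 ft³), 36 ft³ left
storage unit 1: place B2 (12 ft³), 24 ft³ left
storage unit 2: place B3 (43 ft³), 32 ft³ left
storage unit 3: place B4 (46 ft³), 29 ft³ left
storage unit 1: place B5 (19 ft³), 5 ft³ left
storage unit 4: place B6 (52 ft³), 23 ft³ left
storage unit 5: place B7 (55 ft³), 20 ft³ left
storage unit 6: place B8 (56 ft³), 19 ft³ left

6 storage units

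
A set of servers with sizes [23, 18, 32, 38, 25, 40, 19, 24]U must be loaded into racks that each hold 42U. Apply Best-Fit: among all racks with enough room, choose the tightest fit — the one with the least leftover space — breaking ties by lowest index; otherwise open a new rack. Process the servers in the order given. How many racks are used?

23U → rack 1 (remaining 19U)
18U → rack 1 (remaining 1U)
32U → rack 2 (remaining 10U)
38U → rack 3 (remaining 4U)
25U → rack 4 (remaining 17U)
40U → rack 5 (remaining 2U)
19U → rack 6 (remaining 23U)
24U → rack 7 (remaining 18U)
Final racks: [23,18] [32] [38] [25] [40] [19] [24].

7 racks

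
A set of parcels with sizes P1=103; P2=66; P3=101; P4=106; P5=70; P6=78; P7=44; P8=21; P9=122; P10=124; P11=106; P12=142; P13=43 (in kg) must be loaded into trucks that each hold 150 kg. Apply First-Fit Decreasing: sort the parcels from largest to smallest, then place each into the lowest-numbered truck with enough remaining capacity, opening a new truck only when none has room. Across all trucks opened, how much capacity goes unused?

224

Sorted descending: 142, 124, 122, 106, 106, 103, 101, 78, 70, 66, 44, 43, 21.
truck 1: place 142 kg, 8 kg left
truck 2: place 124 kg, 26 kg left
truck 3: place 122 kg, 28 kg left
truck 4: place 106 kg, 44 kg left
truck 5: place 106 kg, 44 kg left
truck 6: place 103 kg, 47 kg left
truck 7: place 101 kg, 49 kg left
truck 8: place 78 kg, 72 kg left
truck 8: place 70 kg, 2 kg left
truck 9: place 66 kg, 84 kg left
truck 4: place 44 kg, 0 kg left
truck 5: place 43 kg, 1 kg left
truck 2: place 21 kg, 5 kg left
9 trucks × 150 kg = 1350 kg; used 1126 kg; unused 224 kg.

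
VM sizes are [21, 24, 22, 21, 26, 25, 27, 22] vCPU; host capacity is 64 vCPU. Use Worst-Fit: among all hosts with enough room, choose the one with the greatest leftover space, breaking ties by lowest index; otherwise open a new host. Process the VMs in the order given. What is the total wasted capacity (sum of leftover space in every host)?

host 1: place 21 vCPU, 43 vCPU left
host 1: place 24 vCPU, 19 vCPU left
host 2: place 22 vCPU, 42 vCPU left
host 2: place 21 vCPU, 21 vCPU left
host 3: place 26 vCPU, 38 vCPU left
host 3: place 25 vCPU, 13 vCPU left
host 4: place 27 vCPU, 37 vCPU left
host 4: place 22 vCPU, 15 vCPU left
4 hosts × 64 vCPU = 256 vCPU; used 188 vCPU; unused 68 vCPU.

68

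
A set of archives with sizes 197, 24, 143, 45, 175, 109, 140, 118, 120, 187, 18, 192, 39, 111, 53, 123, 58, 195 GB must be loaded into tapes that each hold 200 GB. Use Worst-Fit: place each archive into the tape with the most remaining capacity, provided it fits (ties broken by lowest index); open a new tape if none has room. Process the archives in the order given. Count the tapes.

12 tapes

197 GB → tape 1 (remaining 3 GB)
24 GB → tape 2 (remaining 176 GB)
143 GB → tape 2 (remaining 33 GB)
45 GB → tape 3 (remaining 155 GB)
175 GB → tape 4 (remaining 25 GB)
109 GB → tape 3 (remaining 46 GB)
140 GB → tape 5 (remaining 60 GB)
118 GB → tape 6 (remaining 82 GB)
120 GB → tape 7 (remaining 80 GB)
187 GB → tape 8 (remaining 13 GB)
18 GB → tape 6 (remaining 64 GB)
192 GB → tape 9 (remaining 8 GB)
39 GB → tape 7 (remaining 41 GB)
111 GB → tape 10 (remaining 89 GB)
53 GB → tape 10 (remaining 36 GB)
123 GB → tape 11 (remaining 77 GB)
58 GB → tape 11 (remaining 19 GB)
195 GB → tape 12 (remaining 5 GB)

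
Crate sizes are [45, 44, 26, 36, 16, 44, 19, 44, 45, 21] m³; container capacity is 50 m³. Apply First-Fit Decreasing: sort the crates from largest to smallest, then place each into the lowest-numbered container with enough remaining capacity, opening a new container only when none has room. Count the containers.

Sorted descending: 45, 45, 44, 44, 44, 36, 26, 21, 19, 16.
45 m³ → container 1 (remaining 5 m³)
45 m³ → container 2 (remaining 5 m³)
44 m³ → container 3 (remaining 6 m³)
44 m³ → container 4 (remaining 6 m³)
44 m³ → container 5 (remaining 6 m³)
36 m³ → container 6 (remaining 14 m³)
26 m³ → container 7 (remaining 24 m³)
21 m³ → container 7 (remaining 3 m³)
19 m³ → container 8 (remaining 31 m³)
16 m³ → container 8 (remaining 15 m³)
Final containers: [45] [45] [44] [44] [44] [36] [26,21] [19,16].

8 containers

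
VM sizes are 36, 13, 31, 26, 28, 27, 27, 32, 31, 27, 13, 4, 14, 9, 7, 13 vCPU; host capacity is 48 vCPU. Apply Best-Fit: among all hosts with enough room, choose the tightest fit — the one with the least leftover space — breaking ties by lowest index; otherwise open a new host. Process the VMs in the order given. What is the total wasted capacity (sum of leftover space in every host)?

94

Put 36 vCPU in host 1; 12 vCPU remain.
Put 13 vCPU in host 2; 35 vCPU remain.
Put 31 vCPU in host 2; 4 vCPU remain.
Put 26 vCPU in host 3; 22 vCPU remain.
Put 28 vCPU in host 4; 20 vCPU remain.
Put 27 vCPU in host 5; 21 vCPU remain.
Put 27 vCPU in host 6; 21 vCPU remain.
Put 32 vCPU in host 7; 16 vCPU remain.
Put 31 vCPU in host 8; 17 vCPU remain.
Put 27 vCPU in host 9; 21 vCPU remain.
Put 13 vCPU in host 7; 3 vCPU remain.
Put 4 vCPU in host 2; 0 vCPU remain.
Put 14 vCPU in host 8; 3 vCPU remain.
Put 9 vCPU in host 1; 3 vCPU remain.
Put 7 vCPU in host 4; 13 vCPU remain.
Put 13 vCPU in host 4; 0 vCPU remain.
9 hosts × 48 vCPU = 432 vCPU; used 338 vCPU; unused 94 vCPU.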